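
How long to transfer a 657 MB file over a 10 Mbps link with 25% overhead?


Effective throughput = 10 * (1 - 25/100) = 7.5 Mbps
File size in Mb = 657 * 8 = 5256 Mb
Time = 5256 / 7.5
Time = 700.8 seconds


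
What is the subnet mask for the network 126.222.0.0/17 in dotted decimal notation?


/17 means 17 network bits, 15 host bits
Binary: 11111111111111111000000000000000
Mask: 255.255.128.0


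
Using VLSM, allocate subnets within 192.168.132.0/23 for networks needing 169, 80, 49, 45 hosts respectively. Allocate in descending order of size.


169 hosts -> /24 (254 usable): 192.168.132.0/24
80 hosts -> /25 (126 usable): 192.168.133.0/25
49 hosts -> /26 (62 usable): 192.168.133.128/26
45 hosts -> /26 (62 usable): 192.168.133.192/26
Allocation: 192.168.132.0/24 (169 hosts, 254 usable); 192.168.133.0/25 (80 hosts, 126 usable); 192.168.133.128/26 (49 hosts, 62 usable); 192.168.133.192/26 (45 hosts, 62 usable)


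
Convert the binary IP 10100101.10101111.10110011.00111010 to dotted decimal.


10100101 = 165
10101111 = 175
10110011 = 179
00111010 = 58
IP: 165.175.179.58


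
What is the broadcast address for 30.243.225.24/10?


Network: 30.192.0.0/10
Host bits = 22
Set all host bits to 1:
Broadcast: 30.255.255.255


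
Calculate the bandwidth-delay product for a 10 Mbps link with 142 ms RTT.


BDP = bandwidth * RTT
= 10 Mbps * 142 ms
= 10 * 1e6 * 142 / 1000 bits
= 1420000 bits
= 177500 bytes
= 173.3398 KB
BDP = 1420000 bits (177500 bytes)


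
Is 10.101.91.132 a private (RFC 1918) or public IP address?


RFC 1918 private ranges:
  10.0.0.0/8 (10.0.0.0 - 10.255.255.255)
  172.16.0.0/12 (172.16.0.0 - 172.31.255.255)
  192.168.0.0/16 (192.168.0.0 - 192.168.255.255)
Private (in 10.0.0.0/8)


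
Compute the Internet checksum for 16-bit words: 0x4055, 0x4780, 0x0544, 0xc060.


Sum all words (with carry folding):
+ 0x4055 = 0x4055
+ 0x4780 = 0x87d5
+ 0x0544 = 0x8d19
+ 0xc060 = 0x4d7a
One's complement: ~0x4d7a
Checksum = 0xb285


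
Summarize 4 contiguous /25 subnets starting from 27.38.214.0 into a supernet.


Original prefix: /25
Number of subnets: 4 = 2^2
New prefix = 25 - 2 = 23
Supernet: 27.38.214.0/23


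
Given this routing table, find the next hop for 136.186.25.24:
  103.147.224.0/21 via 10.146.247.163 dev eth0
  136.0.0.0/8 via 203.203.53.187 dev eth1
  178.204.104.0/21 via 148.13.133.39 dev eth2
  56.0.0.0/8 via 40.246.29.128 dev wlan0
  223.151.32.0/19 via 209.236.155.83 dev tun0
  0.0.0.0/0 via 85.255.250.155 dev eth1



Longest prefix match for 136.186.25.24:
  /21 103.147.224.0: no
  /8 136.0.0.0: MATCH
  /21 178.204.104.0: no
  /8 56.0.0.0: no
  /19 223.151.32.0: no
  /0 0.0.0.0: MATCH
Selected: next-hop 203.203.53.187 via eth1 (matched /8)


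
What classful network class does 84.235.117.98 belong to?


First octet: 84
Binary: 01010100
0xxxxxxx -> Class A (1-126)
Class A, default mask 255.0.0.0 (/8)


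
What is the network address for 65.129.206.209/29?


IP:   01000001.10000001.11001110.11010001
Mask: 11111111.11111111.11111111.11111000
AND operation:
Net:  01000001.10000001.11001110.11010000
Network: 65.129.206.208/29


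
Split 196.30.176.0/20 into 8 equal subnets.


New prefix = 20 + 3 = 23
Each subnet has 512 addresses
  196.30.176.0/23
  196.30.178.0/23
  196.30.180.0/23
  196.30.182.0/23
  196.30.184.0/23
  196.30.186.0/23
  196.30.188.0/23
  196.30.190.0/23
Subnets: 196.30.176.0/23, 196.30.178.0/23, 196.30.180.0/23, 196.30.182.0/23, 196.30.184.0/23, 196.30.186.0/23, 196.30.188.0/23, 196.30.190.0/23


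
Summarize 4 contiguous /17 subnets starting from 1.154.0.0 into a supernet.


Original prefix: /17
Number of subnets: 4 = 2^2
New prefix = 17 - 2 = 15
Supernet: 1.154.0.0/15


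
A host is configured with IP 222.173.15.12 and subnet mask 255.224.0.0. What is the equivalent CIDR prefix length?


Binary: 11111111.11100000.00000000.00000000
Count leading 1s
Prefix: /11


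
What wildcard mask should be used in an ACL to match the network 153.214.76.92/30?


Subnet mask: 255.255.255.252
Wildcard = 255.255.255.255 - subnet mask
255 - 255 = 0
255 - 255 = 0
255 - 255 = 0
255 - 252 = 3
Wildcard: 0.0.0.3


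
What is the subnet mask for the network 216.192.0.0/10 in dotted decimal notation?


/10 means 10 network bits, 22 host bits
Binary: 11111111110000000000000000000000
Mask: 255.192.0.0


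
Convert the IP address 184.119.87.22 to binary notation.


184 = 10111000
119 = 01110111
87 = 01010111
22 = 00010110
Binary: 10111000.01110111.01010111.00010110


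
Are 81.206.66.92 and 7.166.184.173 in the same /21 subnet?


Mask: 255.255.248.0
81.206.66.92 AND mask = 81.206.64.0
7.166.184.173 AND mask = 7.166.184.0
No, different subnets (81.206.64.0 vs 7.166.184.0)


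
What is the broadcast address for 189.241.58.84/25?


Network: 189.241.58.0/25
Host bits = 7
Set all host bits to 1:
Broadcast: 189.241.58.127


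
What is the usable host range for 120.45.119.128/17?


Network: 120.45.0.0
Broadcast: 120.45.127.255
First usable = network + 1
Last usable = broadcast - 1
Range: 120.45.0.1 to 120.45.127.254


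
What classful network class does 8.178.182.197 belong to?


First octet: 8
Binary: 00001000
0xxxxxxx -> Class A (1-126)
Class A, default mask 255.0.0.0 (/8)


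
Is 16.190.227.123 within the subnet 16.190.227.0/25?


Subnet network: 16.190.227.0
Test IP AND mask: 16.190.227.0
Yes, 16.190.227.123 is in 16.190.227.0/25


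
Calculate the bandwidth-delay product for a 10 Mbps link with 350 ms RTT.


BDP = bandwidth * RTT
= 10 Mbps * 350 ms
= 10 * 1e6 * 350 / 1000 bits
= 3500000 bits
= 437500 bytes
= 427.2461 KB
BDP = 3500000 bits (437500 bytes)


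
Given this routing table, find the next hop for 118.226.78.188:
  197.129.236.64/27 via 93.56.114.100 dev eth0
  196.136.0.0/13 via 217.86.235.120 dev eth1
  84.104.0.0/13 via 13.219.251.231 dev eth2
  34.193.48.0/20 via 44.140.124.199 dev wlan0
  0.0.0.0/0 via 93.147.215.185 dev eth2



Longest prefix match for 118.226.78.188:
  /27 197.129.236.64: no
  /13 196.136.0.0: no
  /13 84.104.0.0: no
  /20 34.193.48.0: no
  /0 0.0.0.0: MATCH
Selected: next-hop 93.147.215.185 via eth2 (matched /0)


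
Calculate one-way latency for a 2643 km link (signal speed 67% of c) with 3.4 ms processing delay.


Speed = 0.67 * 3e5 km/s = 201000 km/s
Propagation delay = 2643 / 201000 = 0.0131 s = 13.1493 ms
Processing delay = 3.4 ms
Total one-way latency = 16.5493 ms


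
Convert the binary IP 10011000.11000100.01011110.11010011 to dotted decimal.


10011000 = 152
11000100 = 196
01011110 = 94
11010011 = 211
IP: 152.196.94.211


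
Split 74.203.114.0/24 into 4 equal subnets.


New prefix = 24 + 2 = 26
Each subnet has 64 addresses
  74.203.114.0/26
  74.203.114.64/26
  74.203.114.128/26
  74.203.114.192/26
Subnets: 74.203.114.0/26, 74.203.114.64/26, 74.203.114.128/26, 74.203.114.192/26


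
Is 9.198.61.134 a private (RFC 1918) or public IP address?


RFC 1918 private ranges:
  10.0.0.0/8 (10.0.0.0 - 10.255.255.255)
  172.16.0.0/12 (172.16.0.0 - 172.31.255.255)
  192.168.0.0/16 (192.168.0.0 - 192.168.255.255)
Public (not in any RFC 1918 range)


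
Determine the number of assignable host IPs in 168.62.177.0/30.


Host bits = 32 - 30 = 2
Total addresses = 2^2 = 4
Usable = total - 2 (network and broadcast)
Usable hosts: 2


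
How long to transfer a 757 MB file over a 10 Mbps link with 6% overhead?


Effective throughput = 10 * (1 - 6/100) = 9.4 Mbps
File size in Mb = 757 * 8 = 6056 Mb
Time = 6056 / 9.4
Time = 644.2553 seconds


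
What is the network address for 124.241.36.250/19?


IP:   01111100.11110001.00100100.11111010
Mask: 11111111.11111111.11100000.00000000
AND operation:
Net:  01111100.11110001.00100000.00000000
Network: 124.241.32.0/19


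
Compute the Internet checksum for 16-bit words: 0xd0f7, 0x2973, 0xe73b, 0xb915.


Sum all words (with carry folding):
+ 0xd0f7 = 0xd0f7
+ 0x2973 = 0xfa6a
+ 0xe73b = 0xe1a6
+ 0xb915 = 0x9abc
One's complement: ~0x9abc
Checksum = 0x6543


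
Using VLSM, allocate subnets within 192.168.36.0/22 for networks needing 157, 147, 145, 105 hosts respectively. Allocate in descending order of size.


157 hosts -> /24 (254 usable): 192.168.36.0/24
147 hosts -> /24 (254 usable): 192.168.37.0/24
145 hosts -> /24 (254 usable): 192.168.38.0/24
105 hosts -> /25 (126 usable): 192.168.39.0/25
Allocation: 192.168.36.0/24 (157 hosts, 254 usable); 192.168.37.0/24 (147 hosts, 254 usable); 192.168.38.0/24 (145 hosts, 254 usable); 192.168.39.0/25 (105 hosts, 126 usable)


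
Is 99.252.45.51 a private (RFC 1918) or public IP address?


RFC 1918 private ranges:
  10.0.0.0/8 (10.0.0.0 - 10.255.255.255)
  172.16.0.0/12 (172.16.0.0 - 172.31.255.255)
  192.168.0.0/16 (192.168.0.0 - 192.168.255.255)
Public (not in any RFC 1918 range)


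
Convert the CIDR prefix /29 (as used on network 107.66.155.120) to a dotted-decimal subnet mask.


/29 means 29 network bits, 3 host bits
Binary: 11111111111111111111111111111000
Mask: 255.255.255.248


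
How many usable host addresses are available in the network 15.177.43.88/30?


Host bits = 32 - 30 = 2
Total addresses = 2^2 = 4
Usable = total - 2 (network and broadcast)
Usable hosts: 2


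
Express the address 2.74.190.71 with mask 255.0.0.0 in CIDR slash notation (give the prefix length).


Binary: 11111111.00000000.00000000.00000000
Count leading 1s
Prefix: /8


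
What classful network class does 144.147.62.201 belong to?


First octet: 144
Binary: 10010000
10xxxxxx -> Class B (128-191)
Class B, default mask 255.255.0.0 (/16)


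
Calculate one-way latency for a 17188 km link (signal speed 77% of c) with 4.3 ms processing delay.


Speed = 0.77 * 3e5 km/s = 231000 km/s
Propagation delay = 17188 / 231000 = 0.0744 s = 74.4069 ms
Processing delay = 4.3 ms
Total one-way latency = 78.7069 ms


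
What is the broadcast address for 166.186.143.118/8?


Network: 166.0.0.0/8
Host bits = 24
Set all host bits to 1:
Broadcast: 166.255.255.255


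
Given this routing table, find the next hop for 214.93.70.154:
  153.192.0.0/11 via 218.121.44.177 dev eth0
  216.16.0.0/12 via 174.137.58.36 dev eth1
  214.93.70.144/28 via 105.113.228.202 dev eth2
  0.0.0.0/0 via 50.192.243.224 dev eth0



Longest prefix match for 214.93.70.154:
  /11 153.192.0.0: no
  /12 216.16.0.0: no
  /28 214.93.70.144: MATCH
  /0 0.0.0.0: MATCH
Selected: next-hop 105.113.228.202 via eth2 (matched /28)


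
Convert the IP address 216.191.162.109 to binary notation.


216 = 11011000
191 = 10111111
162 = 10100010
109 = 01101101
Binary: 11011000.10111111.10100010.01101101


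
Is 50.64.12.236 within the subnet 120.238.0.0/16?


Subnet network: 120.238.0.0
Test IP AND mask: 50.64.0.0
No, 50.64.12.236 is not in 120.238.0.0/16


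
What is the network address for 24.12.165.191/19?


IP:   00011000.00001100.10100101.10111111
Mask: 11111111.11111111.11100000.00000000
AND operation:
Net:  00011000.00001100.10100000.00000000
Network: 24.12.160.0/19


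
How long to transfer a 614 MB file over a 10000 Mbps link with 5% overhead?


Effective throughput = 10000 * (1 - 5/100) = 9500 Mbps
File size in Mb = 614 * 8 = 4912 Mb
Time = 4912 / 9500
Time = 0.5171 seconds


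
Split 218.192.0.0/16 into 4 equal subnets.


New prefix = 16 + 2 = 18
Each subnet has 16384 addresses
  218.192.0.0/18
  218.192.64.0/18
  218.192.128.0/18
  218.192.192.0/18
Subnets: 218.192.0.0/18, 218.192.64.0/18, 218.192.128.0/18, 218.192.192.0/18


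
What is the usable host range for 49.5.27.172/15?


Network: 49.4.0.0
Broadcast: 49.5.255.255
First usable = network + 1
Last usable = broadcast - 1
Range: 49.4.0.1 to 49.5.255.254


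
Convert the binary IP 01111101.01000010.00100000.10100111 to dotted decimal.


01111101 = 125
01000010 = 66
00100000 = 32
10100111 = 167
IP: 125.66.32.167


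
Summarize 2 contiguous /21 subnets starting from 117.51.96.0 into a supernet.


Original prefix: /21
Number of subnets: 2 = 2^1
New prefix = 21 - 1 = 20
Supernet: 117.51.96.0/20


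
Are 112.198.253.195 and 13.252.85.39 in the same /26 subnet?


Mask: 255.255.255.192
112.198.253.195 AND mask = 112.198.253.192
13.252.85.39 AND mask = 13.252.85.0
No, different subnets (112.198.253.192 vs 13.252.85.0)


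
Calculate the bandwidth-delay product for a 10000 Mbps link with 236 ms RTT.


BDP = bandwidth * RTT
= 10000 Mbps * 236 ms
= 10000 * 1e6 * 236 / 1000 bits
= 2360000000 bits
= 295000000 bytes
= 288085.9375 KB
BDP = 2360000000 bits (295000000 bytes)


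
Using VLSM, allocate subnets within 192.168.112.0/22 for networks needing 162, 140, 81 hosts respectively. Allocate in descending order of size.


162 hosts -> /24 (254 usable): 192.168.112.0/24
140 hosts -> /24 (254 usable): 192.168.113.0/24
81 hosts -> /25 (126 usable): 192.168.114.0/25
Allocation: 192.168.112.0/24 (162 hosts, 254 usable); 192.168.113.0/24 (140 hosts, 254 usable); 192.168.114.0/25 (81 hosts, 126 usable)


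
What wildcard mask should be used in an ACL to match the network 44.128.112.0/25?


Subnet mask: 255.255.255.128
Wildcard = 255.255.255.255 - subnet mask
255 - 255 = 0
255 - 255 = 0
255 - 255 = 0
255 - 128 = 127
Wildcard: 0.0.0.127


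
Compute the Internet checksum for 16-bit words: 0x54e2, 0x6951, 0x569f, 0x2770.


Sum all words (with carry folding):
+ 0x54e2 = 0x54e2
+ 0x6951 = 0xbe33
+ 0x569f = 0x14d3
+ 0x2770 = 0x3c43
One's complement: ~0x3c43
Checksum = 0xc3bc


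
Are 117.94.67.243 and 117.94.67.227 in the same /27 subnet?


Mask: 255.255.255.224
117.94.67.243 AND mask = 117.94.67.224
117.94.67.227 AND mask = 117.94.67.224
Yes, same subnet (117.94.67.224)


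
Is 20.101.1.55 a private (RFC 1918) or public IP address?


RFC 1918 private ranges:
  10.0.0.0/8 (10.0.0.0 - 10.255.255.255)
  172.16.0.0/12 (172.16.0.0 - 172.31.255.255)
  192.168.0.0/16 (192.168.0.0 - 192.168.255.255)
Public (not in any RFC 1918 range)


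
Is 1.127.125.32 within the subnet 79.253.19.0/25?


Subnet network: 79.253.19.0
Test IP AND mask: 1.127.125.0
No, 1.127.125.32 is not in 79.253.19.0/25


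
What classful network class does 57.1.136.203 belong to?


First octet: 57
Binary: 00111001
0xxxxxxx -> Class A (1-126)
Class A, default mask 255.0.0.0 (/8)


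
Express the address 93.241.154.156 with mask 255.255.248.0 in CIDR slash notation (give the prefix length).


Binary: 11111111.11111111.11111000.00000000
Count leading 1s
Prefix: /21


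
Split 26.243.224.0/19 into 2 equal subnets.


New prefix = 19 + 1 = 20
Each subnet has 4096 addresses
  26.243.224.0/20
  26.243.240.0/20
Subnets: 26.243.224.0/20, 26.243.240.0/20


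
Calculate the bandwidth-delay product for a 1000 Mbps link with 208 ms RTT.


BDP = bandwidth * RTT
= 1000 Mbps * 208 ms
= 1000 * 1e6 * 208 / 1000 bits
= 208000000 bits
= 26000000 bytes
= 25390.625 KB
BDP = 208000000 bits (26000000 bytes)


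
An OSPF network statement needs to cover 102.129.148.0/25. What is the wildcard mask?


Subnet mask: 255.255.255.128
Wildcard = 255.255.255.255 - subnet mask
255 - 255 = 0
255 - 255 = 0
255 - 255 = 0
255 - 128 = 127
Wildcard: 0.0.0.127


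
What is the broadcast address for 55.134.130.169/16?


Network: 55.134.0.0/16
Host bits = 16
Set all host bits to 1:
Broadcast: 55.134.255.255


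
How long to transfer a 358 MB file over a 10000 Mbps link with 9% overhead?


Effective throughput = 10000 * (1 - 9/100) = 9100 Mbps
File size in Mb = 358 * 8 = 2864 Mb
Time = 2864 / 9100
Time = 0.3147 seconds


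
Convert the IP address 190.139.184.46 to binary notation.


190 = 10111110
139 = 10001011
184 = 10111000
46 = 00101110
Binary: 10111110.10001011.10111000.00101110


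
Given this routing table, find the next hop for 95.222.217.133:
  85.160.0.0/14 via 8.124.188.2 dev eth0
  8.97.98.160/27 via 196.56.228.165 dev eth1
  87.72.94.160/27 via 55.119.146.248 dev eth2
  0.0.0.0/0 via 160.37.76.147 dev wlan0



Longest prefix match for 95.222.217.133:
  /14 85.160.0.0: no
  /27 8.97.98.160: no
  /27 87.72.94.160: no
  /0 0.0.0.0: MATCH
Selected: next-hop 160.37.76.147 via wlan0 (matched /0)


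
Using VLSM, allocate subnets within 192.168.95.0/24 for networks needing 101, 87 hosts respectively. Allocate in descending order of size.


101 hosts -> /25 (126 usable): 192.168.95.0/25
87 hosts -> /25 (126 usable): 192.168.95.128/25
Allocation: 192.168.95.0/25 (101 hosts, 126 usable); 192.168.95.128/25 (87 hosts, 126 usable)


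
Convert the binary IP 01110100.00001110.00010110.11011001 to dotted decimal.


01110100 = 116
00001110 = 14
00010110 = 22
11011001 = 217
IP: 116.14.22.217


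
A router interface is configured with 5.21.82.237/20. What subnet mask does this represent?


/20 means 20 network bits, 12 host bits
Binary: 11111111111111111111000000000000
Mask: 255.255.240.0


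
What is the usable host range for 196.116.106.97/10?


Network: 196.64.0.0
Broadcast: 196.127.255.255
First usable = network + 1
Last usable = broadcast - 1
Range: 196.64.0.1 to 196.127.255.254


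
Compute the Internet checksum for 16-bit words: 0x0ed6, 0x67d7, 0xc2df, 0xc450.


Sum all words (with carry folding):
+ 0x0ed6 = 0x0ed6
+ 0x67d7 = 0x76ad
+ 0xc2df = 0x398d
+ 0xc450 = 0xfddd
One's complement: ~0xfddd
Checksum = 0x0222


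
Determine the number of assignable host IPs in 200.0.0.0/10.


Host bits = 32 - 10 = 22
Total addresses = 2^22 = 4194304
Usable = total - 2 (network and broadcast)
Usable hosts: 4194302


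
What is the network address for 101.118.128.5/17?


IP:   01100101.01110110.10000000.00000101
Mask: 11111111.11111111.10000000.00000000
AND operation:
Net:  01100101.01110110.10000000.00000000
Network: 101.118.128.0/17


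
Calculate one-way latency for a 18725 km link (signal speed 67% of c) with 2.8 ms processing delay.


Speed = 0.67 * 3e5 km/s = 201000 km/s
Propagation delay = 18725 / 201000 = 0.0932 s = 93.1592 ms
Processing delay = 2.8 ms
Total one-way latency = 95.9592 ms


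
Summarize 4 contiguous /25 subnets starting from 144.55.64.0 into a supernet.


Original prefix: /25
Number of subnets: 4 = 2^2
New prefix = 25 - 2 = 23
Supernet: 144.55.64.0/23


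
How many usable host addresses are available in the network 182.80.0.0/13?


Host bits = 32 - 13 = 19
Total addresses = 2^19 = 524288
Usable = total - 2 (network and broadcast)
Usable hosts: 524286


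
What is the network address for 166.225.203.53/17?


IP:   10100110.11100001.11001011.00110101
Mask: 11111111.11111111.10000000.00000000
AND operation:
Net:  10100110.11100001.10000000.00000000
Network: 166.225.128.0/17


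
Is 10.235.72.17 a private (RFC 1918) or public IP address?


RFC 1918 private ranges:
  10.0.0.0/8 (10.0.0.0 - 10.255.255.255)
  172.16.0.0/12 (172.16.0.0 - 172.31.255.255)
  192.168.0.0/16 (192.168.0.0 - 192.168.255.255)
Private (in 10.0.0.0/8)


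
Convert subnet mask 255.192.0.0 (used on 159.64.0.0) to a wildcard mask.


Subnet mask: 255.192.0.0
Wildcard = 255.255.255.255 - subnet mask
255 - 255 = 0
255 - 192 = 63
255 - 0 = 255
255 - 0 = 255
Wildcard: 0.63.255.255


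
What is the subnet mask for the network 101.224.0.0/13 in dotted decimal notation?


/13 means 13 network bits, 19 host bits
Binary: 11111111111110000000000000000000
Mask: 255.248.0.0


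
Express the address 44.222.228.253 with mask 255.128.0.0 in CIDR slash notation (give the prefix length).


Binary: 11111111.10000000.00000000.00000000
Count leading 1s
Prefix: /9


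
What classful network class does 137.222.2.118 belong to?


First octet: 137
Binary: 10001001
10xxxxxx -> Class B (128-191)
Class B, default mask 255.255.0.0 (/16)


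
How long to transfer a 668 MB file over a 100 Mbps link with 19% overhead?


Effective throughput = 100 * (1 - 19/100) = 81 Mbps
File size in Mb = 668 * 8 = 5344 Mb
Time = 5344 / 81
Time = 65.9753 seconds


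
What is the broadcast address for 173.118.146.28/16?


Network: 173.118.0.0/16
Host bits = 16
Set all host bits to 1:
Broadcast: 173.118.255.255


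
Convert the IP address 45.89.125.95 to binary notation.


45 = 00101101
89 = 01011001
125 = 01111101
95 = 01011111
Binary: 00101101.01011001.01111101.01011111


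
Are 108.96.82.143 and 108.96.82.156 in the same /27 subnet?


Mask: 255.255.255.224
108.96.82.143 AND mask = 108.96.82.128
108.96.82.156 AND mask = 108.96.82.128
Yes, same subnet (108.96.82.128)


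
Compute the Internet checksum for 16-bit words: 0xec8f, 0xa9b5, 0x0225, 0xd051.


Sum all words (with carry folding):
+ 0xec8f = 0xec8f
+ 0xa9b5 = 0x9645
+ 0x0225 = 0x986a
+ 0xd051 = 0x68bc
One's complement: ~0x68bc
Checksum = 0x9743


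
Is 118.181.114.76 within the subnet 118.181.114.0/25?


Subnet network: 118.181.114.0
Test IP AND mask: 118.181.114.0
Yes, 118.181.114.76 is in 118.181.114.0/25


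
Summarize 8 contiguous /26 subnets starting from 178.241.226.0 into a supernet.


Original prefix: /26
Number of subnets: 8 = 2^3
New prefix = 26 - 3 = 23
Supernet: 178.241.226.0/23


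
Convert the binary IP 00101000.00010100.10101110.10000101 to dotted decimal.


00101000 = 40
00010100 = 20
10101110 = 174
10000101 = 133
IP: 40.20.174.133


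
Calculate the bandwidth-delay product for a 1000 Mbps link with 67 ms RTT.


BDP = bandwidth * RTT
= 1000 Mbps * 67 ms
= 1000 * 1e6 * 67 / 1000 bits
= 67000000 bits
= 8375000 bytes
= 8178.7109 KB
BDP = 67000000 bits (8375000 bytes)


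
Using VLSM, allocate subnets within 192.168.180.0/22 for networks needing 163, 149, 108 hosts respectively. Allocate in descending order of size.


163 hosts -> /24 (254 usable): 192.168.180.0/24
149 hosts -> /24 (254 usable): 192.168.181.0/24
108 hosts -> /25 (126 usable): 192.168.182.0/25
Allocation: 192.168.180.0/24 (163 hosts, 254 usable); 192.168.181.0/24 (149 hosts, 254 usable); 192.168.182.0/25 (108 hosts, 126 usable)


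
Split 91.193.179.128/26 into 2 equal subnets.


New prefix = 26 + 1 = 27
Each subnet has 32 addresses
  91.193.179.128/27
  91.193.179.160/27
Subnets: 91.193.179.128/27, 91.193.179.160/27


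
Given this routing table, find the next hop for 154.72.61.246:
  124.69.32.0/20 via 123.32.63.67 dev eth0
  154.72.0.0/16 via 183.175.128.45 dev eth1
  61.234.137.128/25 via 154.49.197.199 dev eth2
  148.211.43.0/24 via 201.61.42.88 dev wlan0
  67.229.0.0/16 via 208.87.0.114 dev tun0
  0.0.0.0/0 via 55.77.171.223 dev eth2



Longest prefix match for 154.72.61.246:
  /20 124.69.32.0: no
  /16 154.72.0.0: MATCH
  /25 61.234.137.128: no
  /24 148.211.43.0: no
  /16 67.229.0.0: no
  /0 0.0.0.0: MATCH
Selected: next-hop 183.175.128.45 via eth1 (matched /16)


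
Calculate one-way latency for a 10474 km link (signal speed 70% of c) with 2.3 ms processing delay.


Speed = 0.7 * 3e5 km/s = 210000 km/s
Propagation delay = 10474 / 210000 = 0.0499 s = 49.8762 ms
Processing delay = 2.3 ms
Total one-way latency = 52.1762 ms


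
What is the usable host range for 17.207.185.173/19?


Network: 17.207.160.0
Broadcast: 17.207.191.255
First usable = network + 1
Last usable = broadcast - 1
Range: 17.207.160.1 to 17.207.191.254


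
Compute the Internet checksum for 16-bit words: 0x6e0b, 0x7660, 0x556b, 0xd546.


Sum all words (with carry folding):
+ 0x6e0b = 0x6e0b
+ 0x7660 = 0xe46b
+ 0x556b = 0x39d7
+ 0xd546 = 0x0f1e
One's complement: ~0x0f1e
Checksum = 0xf0e1


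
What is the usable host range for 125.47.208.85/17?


Network: 125.47.128.0
Broadcast: 125.47.255.255
First usable = network + 1
Last usable = broadcast - 1
Range: 125.47.128.1 to 125.47.255.254


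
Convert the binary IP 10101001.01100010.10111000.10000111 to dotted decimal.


10101001 = 169
01100010 = 98
10111000 = 184
10000111 = 135
IP: 169.98.184.135


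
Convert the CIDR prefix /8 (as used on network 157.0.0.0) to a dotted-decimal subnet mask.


/8 means 8 network bits, 24 host bits
Binary: 11111111000000000000000000000000
Mask: 255.0.0.0


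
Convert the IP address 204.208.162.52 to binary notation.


204 = 11001100
208 = 11010000
162 = 10100010
52 = 00110100
Binary: 11001100.11010000.10100010.00110100


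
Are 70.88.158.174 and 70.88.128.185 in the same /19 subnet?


Mask: 255.255.224.0
70.88.158.174 AND mask = 70.88.128.0
70.88.128.185 AND mask = 70.88.128.0
Yes, same subnet (70.88.128.0)


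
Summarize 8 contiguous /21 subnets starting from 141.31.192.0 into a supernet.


Original prefix: /21
Number of subnets: 8 = 2^3
New prefix = 21 - 3 = 18
Supernet: 141.31.192.0/18


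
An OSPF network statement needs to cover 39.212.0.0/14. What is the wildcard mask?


Subnet mask: 255.252.0.0
Wildcard = 255.255.255.255 - subnet mask
255 - 255 = 0
255 - 252 = 3
255 - 0 = 255
255 - 0 = 255
Wildcard: 0.3.255.255


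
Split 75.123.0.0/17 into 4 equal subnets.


New prefix = 17 + 2 = 19
Each subnet has 8192 addresses
  75.123.0.0/19
  75.123.32.0/19
  75.123.64.0/19
  75.123.96.0/19
Subnets: 75.123.0.0/19, 75.123.32.0/19, 75.123.64.0/19, 75.123.96.0/19


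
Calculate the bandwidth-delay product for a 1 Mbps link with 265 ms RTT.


BDP = bandwidth * RTT
= 1 Mbps * 265 ms
= 1 * 1e6 * 265 / 1000 bits
= 265000 bits
= 33125 bytes
= 32.3486 KB
BDP = 265000 bits (33125 bytes)


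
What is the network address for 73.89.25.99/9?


IP:   01001001.01011001.00011001.01100011
Mask: 11111111.10000000.00000000.00000000
AND operation:
Net:  01001001.00000000.00000000.00000000
Network: 73.0.0.0/9


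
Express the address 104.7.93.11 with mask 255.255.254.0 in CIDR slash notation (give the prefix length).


Binary: 11111111.11111111.11111110.00000000
Count leading 1s
Prefix: /23


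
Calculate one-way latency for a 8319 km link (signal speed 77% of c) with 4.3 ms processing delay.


Speed = 0.77 * 3e5 km/s = 231000 km/s
Propagation delay = 8319 / 231000 = 0.036 s = 36.013 ms
Processing delay = 4.3 ms
Total one-way latency = 40.313 ms


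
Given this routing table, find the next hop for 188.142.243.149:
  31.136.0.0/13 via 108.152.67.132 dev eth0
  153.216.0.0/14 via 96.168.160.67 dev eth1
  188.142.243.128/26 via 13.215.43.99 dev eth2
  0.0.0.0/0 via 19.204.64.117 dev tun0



Longest prefix match for 188.142.243.149:
  /13 31.136.0.0: no
  /14 153.216.0.0: no
  /26 188.142.243.128: MATCH
  /0 0.0.0.0: MATCH
Selected: next-hop 13.215.43.99 via eth2 (matched /26)


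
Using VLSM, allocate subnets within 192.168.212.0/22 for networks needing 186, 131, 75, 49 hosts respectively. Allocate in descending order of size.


186 hosts -> /24 (254 usable): 192.168.212.0/24
131 hosts -> /24 (254 usable): 192.168.213.0/24
75 hosts -> /25 (126 usable): 192.168.214.0/25
49 hosts -> /26 (62 usable): 192.168.214.128/26
Allocation: 192.168.212.0/24 (186 hosts, 254 usable); 192.168.213.0/24 (131 hosts, 254 usable); 192.168.214.0/25 (75 hosts, 126 usable); 192.168.214.128/26 (49 hosts, 62 usable)


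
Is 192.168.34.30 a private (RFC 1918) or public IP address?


RFC 1918 private ranges:
  10.0.0.0/8 (10.0.0.0 - 10.255.255.255)
  172.16.0.0/12 (172.16.0.0 - 172.31.255.255)
  192.168.0.0/16 (192.168.0.0 - 192.168.255.255)
Private (in 192.168.0.0/16)


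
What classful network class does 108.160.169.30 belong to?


First octet: 108
Binary: 01101100
0xxxxxxx -> Class A (1-126)
Class A, default mask 255.0.0.0 (/8)


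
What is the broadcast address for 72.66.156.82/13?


Network: 72.64.0.0/13
Host bits = 19
Set all host bits to 1:
Broadcast: 72.71.255.255


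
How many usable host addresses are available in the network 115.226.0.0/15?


Host bits = 32 - 15 = 17
Total addresses = 2^17 = 131072
Usable = total - 2 (network and broadcast)
Usable hosts: 131070


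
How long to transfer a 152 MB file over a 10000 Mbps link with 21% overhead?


Effective throughput = 10000 * (1 - 21/100) = 7900 Mbps
File size in Mb = 152 * 8 = 1216 Mb
Time = 1216 / 7900
Time = 0.1539 seconds


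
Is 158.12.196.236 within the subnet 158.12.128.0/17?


Subnet network: 158.12.128.0
Test IP AND mask: 158.12.128.0
Yes, 158.12.196.236 is in 158.12.128.0/17


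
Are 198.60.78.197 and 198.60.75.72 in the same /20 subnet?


Mask: 255.255.240.0
198.60.78.197 AND mask = 198.60.64.0
198.60.75.72 AND mask = 198.60.64.0
Yes, same subnet (198.60.64.0)


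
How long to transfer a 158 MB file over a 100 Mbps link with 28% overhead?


Effective throughput = 100 * (1 - 28/100) = 72 Mbps
File size in Mb = 158 * 8 = 1264 Mb
Time = 1264 / 72
Time = 17.5556 seconds


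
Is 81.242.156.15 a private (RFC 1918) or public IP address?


RFC 1918 private ranges:
  10.0.0.0/8 (10.0.0.0 - 10.255.255.255)
  172.16.0.0/12 (172.16.0.0 - 172.31.255.255)
  192.168.0.0/16 (192.168.0.0 - 192.168.255.255)
Public (not in any RFC 1918 range)


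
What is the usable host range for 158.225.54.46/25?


Network: 158.225.54.0
Broadcast: 158.225.54.127
First usable = network + 1
Last usable = broadcast - 1
Range: 158.225.54.1 to 158.225.54.126


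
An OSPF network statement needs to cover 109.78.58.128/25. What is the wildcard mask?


Subnet mask: 255.255.255.128
Wildcard = 255.255.255.255 - subnet mask
255 - 255 = 0
255 - 255 = 0
255 - 255 = 0
255 - 128 = 127
Wildcard: 0.0.0.127


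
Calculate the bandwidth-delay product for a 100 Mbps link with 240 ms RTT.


BDP = bandwidth * RTT
= 100 Mbps * 240 ms
= 100 * 1e6 * 240 / 1000 bits
= 24000000 bits
= 3000000 bytes
= 2929.6875 KB
BDP = 24000000 bits (3000000 bytes)


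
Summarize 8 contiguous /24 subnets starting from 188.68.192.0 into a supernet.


Original prefix: /24
Number of subnets: 8 = 2^3
New prefix = 24 - 3 = 21
Supernet: 188.68.192.0/21


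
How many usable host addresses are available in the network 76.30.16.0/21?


Host bits = 32 - 21 = 11
Total addresses = 2^11 = 2048
Usable = total - 2 (network and broadcast)
Usable hosts: 2046


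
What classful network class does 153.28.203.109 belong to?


First octet: 153
Binary: 10011001
10xxxxxx -> Class B (128-191)
Class B, default mask 255.255.0.0 (/16)


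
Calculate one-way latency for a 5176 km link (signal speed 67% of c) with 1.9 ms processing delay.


Speed = 0.67 * 3e5 km/s = 201000 km/s
Propagation delay = 5176 / 201000 = 0.0258 s = 25.7512 ms
Processing delay = 1.9 ms
Total one-way latency = 27.6512 ms


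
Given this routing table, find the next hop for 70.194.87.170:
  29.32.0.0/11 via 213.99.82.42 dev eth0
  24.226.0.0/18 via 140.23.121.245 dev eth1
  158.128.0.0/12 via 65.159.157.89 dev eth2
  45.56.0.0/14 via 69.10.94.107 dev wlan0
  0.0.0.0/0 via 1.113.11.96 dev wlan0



Longest prefix match for 70.194.87.170:
  /11 29.32.0.0: no
  /18 24.226.0.0: no
  /12 158.128.0.0: no
  /14 45.56.0.0: no
  /0 0.0.0.0: MATCH
Selected: next-hop 1.113.11.96 via wlan0 (matched /0)


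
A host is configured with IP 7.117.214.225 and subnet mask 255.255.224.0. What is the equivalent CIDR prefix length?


Binary: 11111111.11111111.11100000.00000000
Count leading 1s
Prefix: /19


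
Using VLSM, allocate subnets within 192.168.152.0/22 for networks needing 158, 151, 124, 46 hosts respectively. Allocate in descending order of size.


158 hosts -> /24 (254 usable): 192.168.152.0/24
151 hosts -> /24 (254 usable): 192.168.153.0/24
124 hosts -> /25 (126 usable): 192.168.154.0/25
46 hosts -> /26 (62 usable): 192.168.154.128/26
Allocation: 192.168.152.0/24 (158 hosts, 254 usable); 192.168.153.0/24 (151 hosts, 254 usable); 192.168.154.0/25 (124 hosts, 126 usable); 192.168.154.128/26 (46 hosts, 62 usable)


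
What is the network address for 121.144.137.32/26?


IP:   01111001.10010000.10001001.00100000
Mask: 11111111.11111111.11111111.11000000
AND operation:
Net:  01111001.10010000.10001001.00000000
Network: 121.144.137.0/26


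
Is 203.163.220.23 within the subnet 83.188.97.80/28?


Subnet network: 83.188.97.80
Test IP AND mask: 203.163.220.16
No, 203.163.220.23 is not in 83.188.97.80/28


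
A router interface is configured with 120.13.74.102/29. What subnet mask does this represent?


/29 means 29 network bits, 3 host bits
Binary: 11111111111111111111111111111000
Mask: 255.255.255.248


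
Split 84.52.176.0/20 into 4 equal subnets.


New prefix = 20 + 2 = 22
Each subnet has 1024 addresses
  84.52.176.0/22
  84.52.180.0/22
  84.52.184.0/22
  84.52.188.0/22
Subnets: 84.52.176.0/22, 84.52.180.0/22, 84.52.184.0/22, 84.52.188.0/22


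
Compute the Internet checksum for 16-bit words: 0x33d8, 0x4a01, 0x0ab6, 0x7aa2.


Sum all words (with carry folding):
+ 0x33d8 = 0x33d8
+ 0x4a01 = 0x7dd9
+ 0x0ab6 = 0x888f
+ 0x7aa2 = 0x0332
One's complement: ~0x0332
Checksum = 0xfccd


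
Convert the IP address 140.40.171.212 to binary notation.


140 = 10001100
40 = 00101000
171 = 10101011
212 = 11010100
Binary: 10001100.00101000.10101011.11010100


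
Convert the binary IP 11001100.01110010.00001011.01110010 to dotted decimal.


11001100 = 204
01110010 = 114
00001011 = 11
01110010 = 114
IP: 204.114.11.114


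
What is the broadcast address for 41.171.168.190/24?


Network: 41.171.168.0/24
Host bits = 8
Set all host bits to 1:
Broadcast: 41.171.168.255


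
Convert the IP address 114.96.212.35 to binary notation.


114 = 01110010
96 = 01100000
212 = 11010100
35 = 00100011
Binary: 01110010.01100000.11010100.00100011


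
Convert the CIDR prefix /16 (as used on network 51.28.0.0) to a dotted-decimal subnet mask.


/16 means 16 network bits, 16 host bits
Binary: 11111111111111110000000000000000
Mask: 255.255.0.0


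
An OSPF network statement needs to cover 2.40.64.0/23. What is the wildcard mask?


Subnet mask: 255.255.254.0
Wildcard = 255.255.255.255 - subnet mask
255 - 255 = 0
255 - 255 = 0
255 - 254 = 1
255 - 0 = 255
Wildcard: 0.0.1.255


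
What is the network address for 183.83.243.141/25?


IP:   10110111.01010011.11110011.10001101
Mask: 11111111.11111111.11111111.10000000
AND operation:
Net:  10110111.01010011.11110011.10000000
Network: 183.83.243.128/25


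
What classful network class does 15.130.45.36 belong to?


First octet: 15
Binary: 00001111
0xxxxxxx -> Class A (1-126)
Class A, default mask 255.0.0.0 (/8)


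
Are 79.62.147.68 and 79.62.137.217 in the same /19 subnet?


Mask: 255.255.224.0
79.62.147.68 AND mask = 79.62.128.0
79.62.137.217 AND mask = 79.62.128.0
Yes, same subnet (79.62.128.0)


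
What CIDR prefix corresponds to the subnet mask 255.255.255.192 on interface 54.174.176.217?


Binary: 11111111.11111111.11111111.11000000
Count leading 1s
Prefix: /26


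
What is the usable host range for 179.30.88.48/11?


Network: 179.0.0.0
Broadcast: 179.31.255.255
First usable = network + 1
Last usable = broadcast - 1
Range: 179.0.0.1 to 179.31.255.254


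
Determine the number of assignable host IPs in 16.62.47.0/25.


Host bits = 32 - 25 = 7
Total addresses = 2^7 = 128
Usable = total - 2 (network and broadcast)
Usable hosts: 126


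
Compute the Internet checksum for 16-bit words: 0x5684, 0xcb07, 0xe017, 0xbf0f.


Sum all words (with carry folding):
+ 0x5684 = 0x5684
+ 0xcb07 = 0x218c
+ 0xe017 = 0x01a4
+ 0xbf0f = 0xc0b3
One's complement: ~0xc0b3
Checksum = 0x3f4c


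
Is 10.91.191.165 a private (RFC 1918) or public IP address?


RFC 1918 private ranges:
  10.0.0.0/8 (10.0.0.0 - 10.255.255.255)
  172.16.0.0/12 (172.16.0.0 - 172.31.255.255)
  192.168.0.0/16 (192.168.0.0 - 192.168.255.255)
Private (in 10.0.0.0/8)


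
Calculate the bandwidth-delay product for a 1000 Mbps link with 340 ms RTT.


BDP = bandwidth * RTT
= 1000 Mbps * 340 ms
= 1000 * 1e6 * 340 / 1000 bits
= 340000000 bits
= 42500000 bytes
= 41503.9062 KB
BDP = 340000000 bits (42500000 bytes)


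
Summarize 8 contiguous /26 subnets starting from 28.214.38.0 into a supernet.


Original prefix: /26
Number of subnets: 8 = 2^3
New prefix = 26 - 3 = 23
Supernet: 28.214.38.0/23


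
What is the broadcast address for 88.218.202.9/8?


Network: 88.0.0.0/8
Host bits = 24
Set all host bits to 1:
Broadcast: 88.255.255.255


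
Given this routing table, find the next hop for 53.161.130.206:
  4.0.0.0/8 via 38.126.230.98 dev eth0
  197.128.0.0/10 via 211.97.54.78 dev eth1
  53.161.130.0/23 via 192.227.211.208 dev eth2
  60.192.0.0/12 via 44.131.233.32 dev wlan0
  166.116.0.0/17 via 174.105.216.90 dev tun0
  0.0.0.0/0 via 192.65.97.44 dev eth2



Longest prefix match for 53.161.130.206:
  /8 4.0.0.0: no
  /10 197.128.0.0: no
  /23 53.161.130.0: MATCH
  /12 60.192.0.0: no
  /17 166.116.0.0: no
  /0 0.0.0.0: MATCH
Selected: next-hop 192.227.211.208 via eth2 (matched /23)


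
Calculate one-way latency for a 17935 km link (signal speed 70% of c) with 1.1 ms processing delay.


Speed = 0.7 * 3e5 km/s = 210000 km/s
Propagation delay = 17935 / 210000 = 0.0854 s = 85.4048 ms
Processing delay = 1.1 ms
Total one-way latency = 86.5048 ms


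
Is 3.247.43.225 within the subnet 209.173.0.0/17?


Subnet network: 209.173.0.0
Test IP AND mask: 3.247.0.0
No, 3.247.43.225 is not in 209.173.0.0/17


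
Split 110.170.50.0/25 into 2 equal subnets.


New prefix = 25 + 1 = 26
Each subnet has 64 addresses
  110.170.50.0/26
  110.170.50.64/26
Subnets: 110.170.50.0/26, 110.170.50.64/26


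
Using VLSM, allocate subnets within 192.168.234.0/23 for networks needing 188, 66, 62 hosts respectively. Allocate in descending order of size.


188 hosts -> /24 (254 usable): 192.168.234.0/24
66 hosts -> /25 (126 usable): 192.168.235.0/25
62 hosts -> /26 (62 usable): 192.168.235.128/26
Allocation: 192.168.234.0/24 (188 hosts, 254 usable); 192.168.235.0/25 (66 hosts, 126 usable); 192.168.235.128/26 (62 hosts, 62 usable)


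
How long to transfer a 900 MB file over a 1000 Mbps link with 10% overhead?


Effective throughput = 1000 * (1 - 10/100) = 900 Mbps
File size in Mb = 900 * 8 = 7200 Mb
Time = 7200 / 900
Time = 8 seconds


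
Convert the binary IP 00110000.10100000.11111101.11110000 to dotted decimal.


00110000 = 48
10100000 = 160
11111101 = 253
11110000 = 240
IP: 48.160.253.240


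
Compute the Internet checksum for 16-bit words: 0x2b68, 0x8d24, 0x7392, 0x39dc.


Sum all words (with carry folding):
+ 0x2b68 = 0x2b68
+ 0x8d24 = 0xb88c
+ 0x7392 = 0x2c1f
+ 0x39dc = 0x65fb
One's complement: ~0x65fb
Checksum = 0x9a04


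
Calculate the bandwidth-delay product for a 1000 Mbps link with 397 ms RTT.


BDP = bandwidth * RTT
= 1000 Mbps * 397 ms
= 1000 * 1e6 * 397 / 1000 bits
= 397000000 bits
= 49625000 bytes
= 48461.9141 KB
BDP = 397000000 bits (49625000 bytes)


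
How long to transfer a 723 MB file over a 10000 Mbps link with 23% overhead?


Effective throughput = 10000 * (1 - 23/100) = 7700 Mbps
File size in Mb = 723 * 8 = 5784 Mb
Time = 5784 / 7700
Time = 0.7512 seconds


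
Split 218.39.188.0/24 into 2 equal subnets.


New prefix = 24 + 1 = 25
Each subnet has 128 addresses
  218.39.188.0/25
  218.39.188.128/25
Subnets: 218.39.188.0/25, 218.39.188.128/25


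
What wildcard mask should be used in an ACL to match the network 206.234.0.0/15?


Subnet mask: 255.254.0.0
Wildcard = 255.255.255.255 - subnet mask
255 - 255 = 0
255 - 254 = 1
255 - 0 = 255
255 - 0 = 255
Wildcard: 0.1.255.255


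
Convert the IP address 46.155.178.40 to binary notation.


46 = 00101110
155 = 10011011
178 = 10110010
40 = 00101000
Binary: 00101110.10011011.10110010.00101000


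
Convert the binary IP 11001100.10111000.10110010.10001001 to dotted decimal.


11001100 = 204
10111000 = 184
10110010 = 178
10001001 = 137
IP: 204.184.178.137


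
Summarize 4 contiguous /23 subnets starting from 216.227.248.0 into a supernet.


Original prefix: /23
Number of subnets: 4 = 2^2
New prefix = 23 - 2 = 21
Supernet: 216.227.248.0/21


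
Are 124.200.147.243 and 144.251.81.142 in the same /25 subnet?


Mask: 255.255.255.128
124.200.147.243 AND mask = 124.200.147.128
144.251.81.142 AND mask = 144.251.81.128
No, different subnets (124.200.147.128 vs 144.251.81.128)
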